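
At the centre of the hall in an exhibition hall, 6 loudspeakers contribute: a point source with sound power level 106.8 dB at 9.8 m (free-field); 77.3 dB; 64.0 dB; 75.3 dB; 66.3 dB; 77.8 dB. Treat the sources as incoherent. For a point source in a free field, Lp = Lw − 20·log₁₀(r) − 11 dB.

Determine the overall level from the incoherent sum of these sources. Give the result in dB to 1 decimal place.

82.9 dB

Source at 9.8 m: Lp = 106.8 − 20·log₁₀(9.8) − 11 = 76.0 dB.
Converting to relative power and adding: 10^(76.0/10) + 10^(77.3/10) + 10^(64.0/10) + 10^(75.3/10) + 10^(66.3/10) + 10^(77.8/10) = 1.944e+08.
Combined level = 10 log₁₀(1.944e+08) = 82.9 dB.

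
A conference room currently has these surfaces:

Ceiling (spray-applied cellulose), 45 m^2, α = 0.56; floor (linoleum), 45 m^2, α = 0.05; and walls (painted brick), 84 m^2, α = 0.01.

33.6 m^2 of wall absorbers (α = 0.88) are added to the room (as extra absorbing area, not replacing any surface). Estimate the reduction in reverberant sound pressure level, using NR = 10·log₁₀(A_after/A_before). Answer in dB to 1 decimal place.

3.1 dB

Total absorption A_before = 45·0.56 + 45·0.05 + 84·0.01
  = 25.200 + 2.250 + 0.840 = 28.290 m^2 sabins.
Added absorption = 33.6 × 0.88 = 29.568 sabins.
New total A_after = 57.858 sabins.
NR = 10·log₁₀(57.858/28.290) = 3.1 dB.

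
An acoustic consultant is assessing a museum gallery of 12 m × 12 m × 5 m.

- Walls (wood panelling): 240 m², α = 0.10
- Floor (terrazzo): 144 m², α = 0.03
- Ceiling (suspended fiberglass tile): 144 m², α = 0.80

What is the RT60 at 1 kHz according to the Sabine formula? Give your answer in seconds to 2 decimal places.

Equivalent absorption area: A = 240·0.10 + 144·0.03 + 144·0.80 = 143.520 m².
Room volume: 720 m³.
T = 0.161 V/A = 0.161·720/143.520 = 0.81 s.

0.81 sec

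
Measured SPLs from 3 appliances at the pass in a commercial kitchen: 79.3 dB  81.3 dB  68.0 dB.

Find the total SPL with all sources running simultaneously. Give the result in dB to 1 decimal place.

83.5 dB

Σ 10^(Lᵢ/10) = 2.263e+08.
Back to dB: 10·log₁₀ Σ = 83.5 dB.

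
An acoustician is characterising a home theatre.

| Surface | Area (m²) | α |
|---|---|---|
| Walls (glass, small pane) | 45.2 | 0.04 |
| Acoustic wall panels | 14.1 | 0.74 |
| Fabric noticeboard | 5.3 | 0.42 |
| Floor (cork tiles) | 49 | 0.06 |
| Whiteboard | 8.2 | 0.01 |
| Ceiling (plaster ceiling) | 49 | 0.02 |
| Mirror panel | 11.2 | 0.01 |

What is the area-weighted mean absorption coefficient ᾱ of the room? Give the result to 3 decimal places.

0.102

S = Σ Sᵢ = 45.2 + 14.1 + 5.3 + 49 + 8.2 + 49 + 11.2 = 182.0 m².
A = 45.2×0.04 + 14.1×0.74 + 5.3×0.42 + 49×0.06 + 8.2×0.01 + 49×0.02 + 11.2×0.01 = 18.582 sabins.
ᾱ = A/S = 0.102.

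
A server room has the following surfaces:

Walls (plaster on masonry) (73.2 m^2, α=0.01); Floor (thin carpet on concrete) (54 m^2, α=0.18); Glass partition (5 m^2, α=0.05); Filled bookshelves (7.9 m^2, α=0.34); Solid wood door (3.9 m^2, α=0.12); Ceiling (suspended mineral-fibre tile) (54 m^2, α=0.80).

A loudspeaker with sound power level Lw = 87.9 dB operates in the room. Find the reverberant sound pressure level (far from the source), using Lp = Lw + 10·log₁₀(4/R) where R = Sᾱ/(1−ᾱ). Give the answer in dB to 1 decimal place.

74.9 dB

A = 57.056 sabins; S = 198.0 m^2.
ᾱ = 0.2882, so room constant R = A/(1−ᾱ) = 80.157 m^2.
Lp = 87.9 + 10·log₁₀(4/80.157) = 87.9 + (-13.02) = 74.9 dB.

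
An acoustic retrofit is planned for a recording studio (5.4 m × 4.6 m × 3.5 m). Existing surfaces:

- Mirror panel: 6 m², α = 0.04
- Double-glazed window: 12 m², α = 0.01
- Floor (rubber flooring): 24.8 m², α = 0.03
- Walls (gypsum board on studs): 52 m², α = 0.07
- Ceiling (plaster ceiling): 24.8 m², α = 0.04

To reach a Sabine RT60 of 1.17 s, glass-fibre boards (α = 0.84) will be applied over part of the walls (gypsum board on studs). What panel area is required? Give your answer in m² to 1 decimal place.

8.1

Summing Sᵢαᵢ: 0.240 + 0.120 + 0.744 + 3.640 + 0.992 → A₁ = 5.736 sabins.
V = 86.94 m³. Target absorption A₂ = 0.161 × 86.94 / 1.17 = 11.964 sabins.
Absorption to add: 11.964 − 5.736 = 6.228 sabins.
Net gain per m²: Δα = 0.84 − 0.07 = 0.77.
Panel area = 6.228 / 0.77 = 8.1 m².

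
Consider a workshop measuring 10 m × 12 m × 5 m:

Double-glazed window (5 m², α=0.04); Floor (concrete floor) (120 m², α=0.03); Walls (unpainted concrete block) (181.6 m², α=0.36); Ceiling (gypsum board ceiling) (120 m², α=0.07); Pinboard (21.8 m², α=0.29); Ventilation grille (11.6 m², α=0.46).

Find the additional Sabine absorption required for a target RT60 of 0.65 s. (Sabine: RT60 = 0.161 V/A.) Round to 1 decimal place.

59.4 sabins

A₁ = Σ Sᵢαᵢ = 5×0.04 + 120×0.03 + 181.6×0.36 + 120×0.07 + 21.8×0.29 + 11.6×0.46 = 89.234 sabins.
V = 600 m³. Required absorption A₂ = 0.161 × 600 / 0.65 = 148.615 sabins.
Additional absorption ΔA = 148.615 − 89.234 = 59.4 sabins.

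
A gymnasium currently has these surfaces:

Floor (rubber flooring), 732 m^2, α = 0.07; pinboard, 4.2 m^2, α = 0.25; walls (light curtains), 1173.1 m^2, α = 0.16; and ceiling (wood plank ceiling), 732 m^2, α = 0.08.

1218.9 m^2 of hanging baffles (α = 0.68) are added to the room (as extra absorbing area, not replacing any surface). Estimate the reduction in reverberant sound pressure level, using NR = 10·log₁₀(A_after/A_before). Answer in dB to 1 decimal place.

A_before = Σ Sᵢαᵢ = 732*0.07 + 4.2*0.25 + 1173.1*0.16 + 732*0.08 = 298.546 sabins.
Treatment contributes 1218.9·0.68 = 828.852 sabins.
New total A_after = 1127.398 sabins.
NR = 10·log₁₀(1127.398/298.546) = 5.8 dB.

5.8 dB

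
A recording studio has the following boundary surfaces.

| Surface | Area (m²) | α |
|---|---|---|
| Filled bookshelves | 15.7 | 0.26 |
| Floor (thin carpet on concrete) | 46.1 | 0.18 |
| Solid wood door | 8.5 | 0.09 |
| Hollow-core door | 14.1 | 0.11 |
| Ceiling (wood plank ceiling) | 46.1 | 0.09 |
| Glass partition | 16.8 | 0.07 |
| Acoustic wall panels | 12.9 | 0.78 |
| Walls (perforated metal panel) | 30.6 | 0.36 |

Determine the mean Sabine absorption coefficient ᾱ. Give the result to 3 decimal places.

S = Σ Sᵢ = 15.7 + 46.1 + 8.5 + 14.1 + 46.1 + 16.8 + 12.9 + 30.6 = 190.8 m².
Weighted sum Σ Sα = 41.099.
ᾱ = 41.099 / 190.8 = 0.215.

0.215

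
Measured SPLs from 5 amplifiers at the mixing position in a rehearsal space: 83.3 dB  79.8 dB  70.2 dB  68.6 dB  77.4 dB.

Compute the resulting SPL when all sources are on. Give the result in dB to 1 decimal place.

Σ 10^(Lᵢ/10) = 3.82e+08.
Combined level = 10 log₁₀(3.82e+08) = 85.8 dB.

85.8 dB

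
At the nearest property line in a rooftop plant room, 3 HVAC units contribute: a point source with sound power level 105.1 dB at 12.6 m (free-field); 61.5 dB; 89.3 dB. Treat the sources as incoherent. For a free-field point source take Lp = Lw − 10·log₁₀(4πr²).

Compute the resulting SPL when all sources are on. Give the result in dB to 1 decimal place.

89.4 dB

Source at 12.6 m: Lp = 105.1 − 10·log₁₀(4π·12.6²) = 105.1 − 10·log₁₀(1995.037) = 72.1 dB.
Σ 10^(Lᵢ/10) = 8.688e+08.
L_total = 10·log₁₀(8.688e+08) = 89.4 dB.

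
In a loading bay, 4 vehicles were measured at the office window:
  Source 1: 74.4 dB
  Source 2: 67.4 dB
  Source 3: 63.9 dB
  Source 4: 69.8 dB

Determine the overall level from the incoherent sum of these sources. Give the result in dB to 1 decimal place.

76.5 dB

Sum in the linear (power) domain: Σ 10^(Lᵢ/10) = 10^(74.4/10) + 10^(67.4/10) + 10^(63.9/10) + 10^(69.8/10) = 4.504e+07.
Back to dB: 10·log₁₀ Σ = 76.5 dB.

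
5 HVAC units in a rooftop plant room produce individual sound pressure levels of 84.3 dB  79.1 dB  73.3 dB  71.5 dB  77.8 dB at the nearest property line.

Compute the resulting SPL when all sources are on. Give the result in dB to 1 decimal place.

Sum in the linear (power) domain: Σ 10^(Lᵢ/10) = 10^(84.3/10) + 10^(79.1/10) + 10^(73.3/10) + 10^(71.5/10) + 10^(77.8/10) = 4.462e+08.
Combined level = 10 log₁₀(4.462e+08) = 86.5 dB.

86.5 dB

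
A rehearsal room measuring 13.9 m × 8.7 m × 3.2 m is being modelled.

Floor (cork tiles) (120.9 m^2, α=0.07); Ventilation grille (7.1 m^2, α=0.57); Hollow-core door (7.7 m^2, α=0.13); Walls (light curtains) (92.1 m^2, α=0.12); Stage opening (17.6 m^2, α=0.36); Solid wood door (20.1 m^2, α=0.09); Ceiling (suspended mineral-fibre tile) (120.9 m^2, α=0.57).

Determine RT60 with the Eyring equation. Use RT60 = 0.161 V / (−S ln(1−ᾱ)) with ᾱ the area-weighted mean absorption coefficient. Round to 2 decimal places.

0.53 s

Total surface area S = 120.9 + 7.1 + 7.7 + 92.1 + 17.6 + 20.1 + 120.9 = 386.4 m^2.
Σ(Sᵢαᵢ) = 120.9·0.07 + 7.1·0.57 + 7.7·0.13 + 92.1·0.12 + 17.6·0.36 + 20.1·0.09 + 120.9·0.57 = 101.621.
Mean coefficient ᾱ = A/S = 0.2630.
−S·ln(1−ᾱ) = −386.4 × ln(1 − 0.2630) = 117.917.
V = 13.9 × 8.7 × 3.2 = 386.976 m³.
RT60 = 0.161 × 386.976 / 117.917 = 0.53 s.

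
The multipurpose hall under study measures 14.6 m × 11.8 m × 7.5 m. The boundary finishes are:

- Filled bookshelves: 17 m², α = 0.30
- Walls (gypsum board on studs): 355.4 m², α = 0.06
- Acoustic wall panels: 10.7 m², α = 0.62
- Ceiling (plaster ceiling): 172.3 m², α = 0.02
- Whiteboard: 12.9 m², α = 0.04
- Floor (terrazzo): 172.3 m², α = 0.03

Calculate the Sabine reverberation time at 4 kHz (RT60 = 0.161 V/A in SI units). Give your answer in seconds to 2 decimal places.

A = Σ Sᵢαᵢ = 17·0.30 + 355.4·0.06 + 10.7·0.62 + 172.3·0.02 + 12.9·0.04 + 172.3·0.03 = 42.189 sabins.
V = 14.6·11.8·7.5 = 1292.1 m³.
Sabine: RT60 = 0.161 × 1292.1 / 42.189 = 4.93 s.

4.93 seconds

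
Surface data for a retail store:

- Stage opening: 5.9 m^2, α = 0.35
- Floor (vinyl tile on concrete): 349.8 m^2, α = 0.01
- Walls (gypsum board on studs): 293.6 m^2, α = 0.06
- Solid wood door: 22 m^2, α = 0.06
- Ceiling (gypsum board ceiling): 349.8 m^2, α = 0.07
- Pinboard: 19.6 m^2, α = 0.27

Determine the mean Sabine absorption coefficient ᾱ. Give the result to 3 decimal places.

Total surface area S = 1040.7 m^2.
Weighted sum Σ Sα = 54.277.
ᾱ = A/S = 0.052.

0.052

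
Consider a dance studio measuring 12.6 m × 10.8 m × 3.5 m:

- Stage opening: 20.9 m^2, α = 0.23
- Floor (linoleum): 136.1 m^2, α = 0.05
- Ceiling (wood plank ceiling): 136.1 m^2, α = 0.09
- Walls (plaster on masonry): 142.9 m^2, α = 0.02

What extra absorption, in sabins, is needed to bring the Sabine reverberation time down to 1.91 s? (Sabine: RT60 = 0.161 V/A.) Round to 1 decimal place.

Summing Sᵢαᵢ: 4.807 + 6.805 + 12.249 + 2.858 → A₁ = 26.719 sabins.
Target A₂ = 0.161·476.28/1.91 = 40.147 sabins (V = 476.28 m³).
Shortfall: 40.147 − 26.719 = 13.4 sabins.

13.4 sabins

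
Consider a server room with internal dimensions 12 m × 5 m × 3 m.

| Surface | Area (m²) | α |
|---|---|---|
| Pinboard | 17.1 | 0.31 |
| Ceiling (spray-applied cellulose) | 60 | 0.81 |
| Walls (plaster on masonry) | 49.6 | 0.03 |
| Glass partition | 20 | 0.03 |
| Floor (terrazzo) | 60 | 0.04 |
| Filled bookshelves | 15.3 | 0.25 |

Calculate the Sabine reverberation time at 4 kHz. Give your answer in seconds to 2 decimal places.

A = Σ Sᵢαᵢ = 17.1*0.31 + 60*0.81 + 49.6*0.03 + 20*0.03 + 60*0.04 + 15.3*0.25 = 62.214 sabins.
Room volume: 180 m³.
RT60 = 0.161 · V / A = 0.161 × 180 / 62.214 = 0.47 s.

0.47 s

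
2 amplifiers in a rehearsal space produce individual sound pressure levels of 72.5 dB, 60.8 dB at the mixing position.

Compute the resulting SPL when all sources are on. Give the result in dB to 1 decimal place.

72.8 dB

Sum in the linear (power) domain: Σ 10^(Lᵢ/10) = 10^(72.5/10) + 10^(60.8/10) = 1.899e+07.
L_total = 10·log₁₀(1.899e+07) = 72.8 dB.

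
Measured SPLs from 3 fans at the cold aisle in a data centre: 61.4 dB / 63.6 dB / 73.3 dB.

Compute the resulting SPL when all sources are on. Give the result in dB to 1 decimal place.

74.0 dB

Sum in the linear (power) domain: Σ 10^(Lᵢ/10) = 10^(61.4/10) + 10^(63.6/10) + 10^(73.3/10) = 2.505e+07.
Back to dB: 10·log₁₀ Σ = 74.0 dB.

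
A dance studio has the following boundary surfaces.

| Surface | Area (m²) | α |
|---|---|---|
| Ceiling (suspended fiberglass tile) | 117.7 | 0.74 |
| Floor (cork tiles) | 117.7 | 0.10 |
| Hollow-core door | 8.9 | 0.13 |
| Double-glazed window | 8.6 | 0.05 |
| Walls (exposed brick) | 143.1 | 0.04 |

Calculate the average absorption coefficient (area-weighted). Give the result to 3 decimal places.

0.268

S = Σ Sᵢ = 117.7 + 117.7 + 8.9 + 8.6 + 143.1 = 396.0 m².
Weighted sum Σ Sα = 106.179.
ᾱ = A/S = 0.268.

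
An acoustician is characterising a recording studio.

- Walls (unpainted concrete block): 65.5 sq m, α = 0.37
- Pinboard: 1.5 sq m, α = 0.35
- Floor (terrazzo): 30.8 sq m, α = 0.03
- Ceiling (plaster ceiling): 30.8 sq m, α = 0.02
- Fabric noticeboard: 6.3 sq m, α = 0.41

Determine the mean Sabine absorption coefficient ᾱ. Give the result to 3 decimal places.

0.214

S = Σ Sᵢ = 65.5 + 1.5 + 30.8 + 30.8 + 6.3 = 134.9 sq m.
Σ(Sᵢαᵢ) = 65.5·0.37 + 1.5·0.35 + 30.8·0.03 + 30.8·0.02 + 6.3·0.41 = 28.883.
ᾱ = A/S = 0.214.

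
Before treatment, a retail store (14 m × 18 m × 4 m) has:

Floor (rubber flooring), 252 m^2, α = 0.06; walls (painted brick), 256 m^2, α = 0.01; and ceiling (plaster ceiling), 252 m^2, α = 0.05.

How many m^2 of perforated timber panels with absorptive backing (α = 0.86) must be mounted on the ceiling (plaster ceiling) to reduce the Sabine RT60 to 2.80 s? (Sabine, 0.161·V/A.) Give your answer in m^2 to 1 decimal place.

34.2

Total absorption A₁ = 252*0.06 + 256*0.01 + 252*0.05
  = 15.120 + 2.560 + 12.600 = 30.280 m^2 sabins.
V = 1008 m³. Target absorption A₂ = 0.161 × 1008 / 2.80 = 57.960 sabins.
Absorption to add: 57.960 − 30.280 = 27.680 sabins.
Each m^2 of panel replacing the ceiling (plaster ceiling) adds (0.86 − 0.05) = 0.81 sabins.
Area = ΔA/Δα = 27.680/0.81 = 34.2 m^2.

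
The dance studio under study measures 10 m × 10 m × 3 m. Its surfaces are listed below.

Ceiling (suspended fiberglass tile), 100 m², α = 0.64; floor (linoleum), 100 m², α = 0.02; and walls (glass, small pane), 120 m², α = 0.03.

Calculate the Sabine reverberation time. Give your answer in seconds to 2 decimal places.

0.69 s

Summing Sᵢαᵢ: 64.000 + 2.000 + 3.600 → A = 69.600 sabins.
V = 10·10·3 = 300 m³.
RT60 = 0.161 · V / A = 0.161 × 300 / 69.600 = 0.69 s.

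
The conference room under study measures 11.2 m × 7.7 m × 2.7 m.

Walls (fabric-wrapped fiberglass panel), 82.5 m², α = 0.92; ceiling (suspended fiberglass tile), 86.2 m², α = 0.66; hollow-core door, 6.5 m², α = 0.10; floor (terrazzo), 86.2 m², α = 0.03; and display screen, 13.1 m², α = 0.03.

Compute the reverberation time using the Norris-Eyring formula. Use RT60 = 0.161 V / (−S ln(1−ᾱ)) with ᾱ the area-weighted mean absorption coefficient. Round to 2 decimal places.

S = Σ Sᵢ = 274.5 m².
Σ(Sᵢαᵢ) = 82.5·0.92 + 86.2·0.66 + 6.5·0.10 + 86.2·0.03 + 13.1·0.03 = 136.421.
ᾱ = 136.421 / 274.5 = 0.4970.
−S·ln(1−ᾱ) = −274.5 × ln(1 − 0.4970) = 188.627.
V = 11.2 × 7.7 × 2.7 = 232.848 m³.
T = 0.161·V/[−S·ln(1−ᾱ)] = 0.161·232.848/188.627 = 0.20 s.

0.20 s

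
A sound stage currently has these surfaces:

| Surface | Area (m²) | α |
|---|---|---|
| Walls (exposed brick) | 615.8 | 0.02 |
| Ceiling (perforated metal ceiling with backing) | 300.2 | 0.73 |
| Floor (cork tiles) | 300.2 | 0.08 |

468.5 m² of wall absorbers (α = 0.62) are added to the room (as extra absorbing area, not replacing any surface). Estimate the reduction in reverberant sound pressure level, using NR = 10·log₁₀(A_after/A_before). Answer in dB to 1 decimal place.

Equivalent absorption area: A_before = 615.8*0.02 + 300.2*0.73 + 300.2*0.08 = 255.478 m².
Added absorption = 468.5 × 0.62 = 290.470 sabins.
New total A_after = 545.948 sabins.
NR = 10·log₁₀(545.948/255.478) = 3.3 dB.

3.3 dB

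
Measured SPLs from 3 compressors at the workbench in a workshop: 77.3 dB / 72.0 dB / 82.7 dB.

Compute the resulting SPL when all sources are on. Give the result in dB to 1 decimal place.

84.1 dB

Σ 10^(Lᵢ/10) = 2.558e+08.
Combined level = 10 log₁₀(2.558e+08) = 84.1 dB.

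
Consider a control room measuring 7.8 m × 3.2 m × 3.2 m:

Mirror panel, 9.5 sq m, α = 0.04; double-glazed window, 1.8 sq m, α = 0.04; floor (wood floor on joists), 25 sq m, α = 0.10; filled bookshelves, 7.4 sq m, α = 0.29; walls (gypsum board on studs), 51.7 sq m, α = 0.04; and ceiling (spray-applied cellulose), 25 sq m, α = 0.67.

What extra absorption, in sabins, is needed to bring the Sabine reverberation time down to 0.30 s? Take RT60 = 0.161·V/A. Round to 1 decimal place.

Total absorption A₁ = 9.5×0.04 + 1.8×0.04 + 25×0.10 + 7.4×0.29 + 51.7×0.04 + 25×0.67
  = 0.380 + 0.072 + 2.500 + 2.146 + 2.068 + 16.750 = 23.916 sq m sabins.
For T = 0.30 s, need A₂ = 0.161·V/T = 0.161·79.872/0.30 = 42.865 sabins.
ΔA = A₂ − A₁ = 42.865 − 23.916 = 18.9 sabins.

18.9 sabins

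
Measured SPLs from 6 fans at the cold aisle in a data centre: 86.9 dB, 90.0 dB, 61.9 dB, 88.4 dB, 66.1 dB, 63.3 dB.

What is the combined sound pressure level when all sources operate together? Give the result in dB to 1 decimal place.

93.4 dB

Σ 10^(Lᵢ/10) = 2.189e+09.
L_total = 10·log₁₀(2.189e+09) = 93.4 dB.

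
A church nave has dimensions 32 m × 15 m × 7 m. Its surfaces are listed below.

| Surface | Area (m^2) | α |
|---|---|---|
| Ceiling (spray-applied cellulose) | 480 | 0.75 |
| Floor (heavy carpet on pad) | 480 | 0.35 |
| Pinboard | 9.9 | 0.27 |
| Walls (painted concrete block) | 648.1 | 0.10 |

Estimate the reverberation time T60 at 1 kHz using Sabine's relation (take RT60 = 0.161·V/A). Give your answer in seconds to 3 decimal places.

Equivalent absorption area: A = 480·0.75 + 480·0.35 + 9.9·0.27 + 648.1·0.10 = 595.483 m^2.
V = 32·15·7 = 3360 m³.
T = 0.161 V/A = 0.161·3360/595.483 = 0.908 s.

0.908 s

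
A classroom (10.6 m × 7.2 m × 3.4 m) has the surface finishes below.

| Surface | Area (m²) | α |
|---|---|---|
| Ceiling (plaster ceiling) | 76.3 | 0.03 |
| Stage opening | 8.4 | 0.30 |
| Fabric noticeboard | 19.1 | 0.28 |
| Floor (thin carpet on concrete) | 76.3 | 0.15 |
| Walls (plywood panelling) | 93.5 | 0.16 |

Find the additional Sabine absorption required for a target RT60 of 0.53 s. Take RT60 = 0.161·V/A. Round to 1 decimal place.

Equivalent absorption area: A₁ = 76.3*0.03 + 8.4*0.30 + 19.1*0.28 + 76.3*0.15 + 93.5*0.16 = 36.562 m².
Target A₂ = 0.161·259.488/0.53 = 78.826 sabins (V = 259.488 m³).
ΔA = A₂ − A₁ = 78.826 − 36.562 = 42.3 sabins.

42.3 sabins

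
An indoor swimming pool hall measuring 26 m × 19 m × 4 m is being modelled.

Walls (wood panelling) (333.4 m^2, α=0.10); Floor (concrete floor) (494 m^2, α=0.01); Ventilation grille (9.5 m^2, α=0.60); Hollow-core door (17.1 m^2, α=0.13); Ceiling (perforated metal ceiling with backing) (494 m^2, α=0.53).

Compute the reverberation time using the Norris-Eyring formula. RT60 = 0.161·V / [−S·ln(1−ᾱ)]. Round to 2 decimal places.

0.91 sec

S = Σ Sᵢ = 1348.0 m^2.
Absorption A = 333.4×0.10 + 494×0.01 + 9.5×0.60 + 17.1×0.13 + 494×0.53 = 308.023 sabins.
Mean coefficient ᾱ = A/S = 0.2285.
Eyring denominator: −S ln(1−ᾱ) = 349.696.
V = 26 × 19 × 4 = 1976 m³.
T = 0.161·V/[−S·ln(1−ᾱ)] = 0.161·1976/349.696 = 0.91 s.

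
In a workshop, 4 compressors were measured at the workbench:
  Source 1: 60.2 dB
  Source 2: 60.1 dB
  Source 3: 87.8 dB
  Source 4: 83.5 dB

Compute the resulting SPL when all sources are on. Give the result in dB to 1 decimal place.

89.2 dB

Sum in the linear (power) domain: Σ 10^(Lᵢ/10) = 10^(60.2/10) + 10^(60.1/10) + 10^(87.8/10) + 10^(83.5/10) = 8.285e+08.
Combined level = 10 log₁₀(8.285e+08) = 89.2 dB.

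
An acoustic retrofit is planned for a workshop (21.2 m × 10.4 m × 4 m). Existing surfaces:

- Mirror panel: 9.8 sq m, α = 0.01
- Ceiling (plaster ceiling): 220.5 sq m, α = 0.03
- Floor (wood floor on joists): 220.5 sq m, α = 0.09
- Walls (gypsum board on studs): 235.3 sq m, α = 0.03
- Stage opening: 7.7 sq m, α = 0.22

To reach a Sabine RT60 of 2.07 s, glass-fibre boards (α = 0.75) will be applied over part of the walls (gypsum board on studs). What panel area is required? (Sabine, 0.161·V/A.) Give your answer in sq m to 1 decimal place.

A₁ = Σ Sᵢαᵢ = 9.8×0.01 + 220.5×0.03 + 220.5×0.09 + 235.3×0.03 + 7.7×0.22 = 35.311 sabins.
V = 881.92 m³. Target absorption A₂ = 0.161 × 881.92 / 2.07 = 68.594 sabins.
ΔA needed = 68.594 − 35.311 = 33.283 sabins.
Each sq m of panel replacing the walls (gypsum board on studs) adds (0.75 − 0.03) = 0.72 sabins.
Panel area = 33.283 / 0.72 = 46.2 sq m.

46.2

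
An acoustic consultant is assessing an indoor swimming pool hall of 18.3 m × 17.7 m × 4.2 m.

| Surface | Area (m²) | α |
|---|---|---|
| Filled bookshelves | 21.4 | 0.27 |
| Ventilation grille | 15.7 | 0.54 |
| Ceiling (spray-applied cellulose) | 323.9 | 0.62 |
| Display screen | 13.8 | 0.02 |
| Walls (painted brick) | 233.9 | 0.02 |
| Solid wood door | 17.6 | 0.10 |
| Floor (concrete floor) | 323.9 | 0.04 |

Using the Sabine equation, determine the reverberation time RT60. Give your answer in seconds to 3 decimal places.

0.933 s

Total absorption A = 21.4·0.27 + 15.7·0.54 + 323.9·0.62 + 13.8·0.02 + 233.9·0.02 + 17.6·0.10 + 323.9·0.04
  = 5.778 + 8.478 + 200.818 + 0.276 + 4.678 + 1.760 + 12.956 = 234.744 m² sabins.
Volume V = 18.3 × 17.7 × 4.2 = 1360.422 m³.
Sabine: RT60 = 0.161 × 1360.422 / 234.744 = 0.933 s.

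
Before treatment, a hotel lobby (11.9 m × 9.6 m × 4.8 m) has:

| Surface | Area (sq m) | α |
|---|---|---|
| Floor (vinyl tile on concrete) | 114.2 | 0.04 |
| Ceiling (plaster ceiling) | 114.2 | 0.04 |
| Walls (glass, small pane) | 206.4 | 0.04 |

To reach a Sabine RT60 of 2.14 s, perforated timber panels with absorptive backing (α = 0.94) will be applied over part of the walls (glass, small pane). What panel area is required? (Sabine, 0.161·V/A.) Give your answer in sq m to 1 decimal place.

26.5

Total absorption A₁ = 114.2·0.04 + 114.2·0.04 + 206.4·0.04
  = 4.568 + 4.568 + 8.256 = 17.392 sq m sabins.
V = 548.352 m³. Target absorption A₂ = 0.161 × 548.352 / 2.14 = 41.255 sabins.
Absorption to add: 41.255 − 17.392 = 23.863 sabins.
Each sq m of panel replacing the walls (glass, small pane) adds (0.94 − 0.04) = 0.90 sabins.
Area = ΔA/Δα = 23.863/0.90 = 26.5 sq m.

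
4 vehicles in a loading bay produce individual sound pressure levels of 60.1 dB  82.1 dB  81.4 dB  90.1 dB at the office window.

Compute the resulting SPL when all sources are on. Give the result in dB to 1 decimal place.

Σ 10^(Lᵢ/10) = 1.325e+09.
L_total = 10·log₁₀(1.325e+09) = 91.2 dB.

91.2 dB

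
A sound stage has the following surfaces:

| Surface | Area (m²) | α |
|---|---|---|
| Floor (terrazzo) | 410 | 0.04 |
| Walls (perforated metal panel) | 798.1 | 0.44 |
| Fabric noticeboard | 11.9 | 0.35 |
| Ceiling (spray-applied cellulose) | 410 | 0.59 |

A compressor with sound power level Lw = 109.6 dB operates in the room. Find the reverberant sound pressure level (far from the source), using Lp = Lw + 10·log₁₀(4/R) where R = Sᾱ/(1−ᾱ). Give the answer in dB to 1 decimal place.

85.7 dB

Σ(Sᵢαᵢ) = 410×0.04 + 798.1×0.44 + 11.9×0.35 + 410×0.59 = 613.629; total area S = 1630.0 m².
ᾱ = 613.629/1630.0 = 0.3765; R = Sᾱ/(1−ᾱ) = 613.629/(1−0.3765) = 984.168 m².
Lp = 109.6 + 10·log₁₀(4/984.168) = 109.6 + (-23.91) = 85.7 dB.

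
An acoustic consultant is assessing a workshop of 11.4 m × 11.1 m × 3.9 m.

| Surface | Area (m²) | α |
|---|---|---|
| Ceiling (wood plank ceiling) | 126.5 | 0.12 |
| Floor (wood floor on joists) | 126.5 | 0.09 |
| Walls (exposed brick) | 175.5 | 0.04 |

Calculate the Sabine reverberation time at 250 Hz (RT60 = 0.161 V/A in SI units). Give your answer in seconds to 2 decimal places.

Equivalent absorption area: A = 126.5×0.12 + 126.5×0.09 + 175.5×0.04 = 33.585 m².
V = 11.4·11.1·3.9 = 493.506 m³.
T = 0.161 V/A = 0.161·493.506/33.585 = 2.37 s.

2.37 s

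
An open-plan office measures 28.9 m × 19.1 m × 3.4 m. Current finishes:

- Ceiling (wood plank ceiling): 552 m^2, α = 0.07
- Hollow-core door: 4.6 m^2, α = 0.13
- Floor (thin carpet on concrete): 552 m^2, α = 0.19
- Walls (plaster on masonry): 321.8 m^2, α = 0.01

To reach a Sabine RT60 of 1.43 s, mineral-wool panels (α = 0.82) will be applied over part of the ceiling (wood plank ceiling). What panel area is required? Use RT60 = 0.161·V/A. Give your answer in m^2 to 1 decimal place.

85.3

Summing Sᵢαᵢ: 38.640 + 0.598 + 104.880 + 3.218 → A₁ = 147.336 sabins.
Required A₂ = 0.161·1876.766/1.43 = 211.300 sabins.
Absorption to add: 211.300 − 147.336 = 63.964 sabins.
Net gain per m^2: Δα = 0.82 − 0.07 = 0.75.
Panel area = 63.964 / 0.75 = 85.3 m^2.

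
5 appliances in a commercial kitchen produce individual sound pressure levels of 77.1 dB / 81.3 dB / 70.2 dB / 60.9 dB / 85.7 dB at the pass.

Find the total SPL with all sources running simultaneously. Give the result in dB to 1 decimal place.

Σ 10^(Lᵢ/10) = 5.694e+08.
Back to dB: 10·log₁₀ Σ = 87.6 dB.

87.6 dB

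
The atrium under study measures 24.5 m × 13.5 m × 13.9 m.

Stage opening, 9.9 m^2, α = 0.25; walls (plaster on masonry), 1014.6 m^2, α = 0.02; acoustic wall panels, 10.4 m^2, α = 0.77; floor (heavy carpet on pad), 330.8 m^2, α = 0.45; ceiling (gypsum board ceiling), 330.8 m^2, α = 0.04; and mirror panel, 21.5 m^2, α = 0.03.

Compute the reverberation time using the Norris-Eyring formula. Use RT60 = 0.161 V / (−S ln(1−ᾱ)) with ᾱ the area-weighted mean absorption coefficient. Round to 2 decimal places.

3.61 s

Total surface area S = 9.9 + 1014.6 + 10.4 + 330.8 + 330.8 + 21.5 = 1718.0 m^2.
Σ(Sᵢαᵢ) = 9.9×0.25 + 1014.6×0.02 + 10.4×0.77 + 330.8×0.45 + 330.8×0.04 + 21.5×0.03 = 193.512.
ᾱ = 193.512 / 1718.0 = 0.1126.
Eyring denominator: −S ln(1−ᾱ) = 205.231.
V = 24.5 × 13.5 × 13.9 = 4597.425 m³.
T = 0.161·V/[−S·ln(1−ᾱ)] = 0.161·4597.425/205.231 = 3.61 s.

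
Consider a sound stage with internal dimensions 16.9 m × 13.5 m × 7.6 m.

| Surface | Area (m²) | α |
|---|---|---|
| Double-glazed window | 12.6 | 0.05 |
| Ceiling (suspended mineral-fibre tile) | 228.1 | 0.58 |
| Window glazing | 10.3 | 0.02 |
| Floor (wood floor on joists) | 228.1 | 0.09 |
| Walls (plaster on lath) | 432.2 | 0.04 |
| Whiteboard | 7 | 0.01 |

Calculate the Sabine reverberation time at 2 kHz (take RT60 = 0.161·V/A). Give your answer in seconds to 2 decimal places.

A = Σ Sᵢαᵢ = 12.6·0.05 + 228.1·0.58 + 10.3·0.02 + 228.1·0.09 + 432.2·0.04 + 7·0.01 = 171.021 sabins.
Volume V = 16.9 × 13.5 × 7.6 = 1733.94 m³.
RT60 = 0.161 · V / A = 0.161 × 1733.94 / 171.021 = 1.63 s.

1.63 s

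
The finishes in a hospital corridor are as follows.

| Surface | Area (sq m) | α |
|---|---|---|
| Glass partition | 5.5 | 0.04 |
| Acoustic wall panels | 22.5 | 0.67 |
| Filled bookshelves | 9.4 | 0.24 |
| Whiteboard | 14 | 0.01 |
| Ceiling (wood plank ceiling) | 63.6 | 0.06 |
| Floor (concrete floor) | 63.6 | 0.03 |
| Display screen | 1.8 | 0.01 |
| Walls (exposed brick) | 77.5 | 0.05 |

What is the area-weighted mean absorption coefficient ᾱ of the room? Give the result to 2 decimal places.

0.11

Total surface area S = 257.9 sq m.
Weighted sum Σ Sα = 27.308.
ᾱ = 27.308 / 257.9 = 0.11.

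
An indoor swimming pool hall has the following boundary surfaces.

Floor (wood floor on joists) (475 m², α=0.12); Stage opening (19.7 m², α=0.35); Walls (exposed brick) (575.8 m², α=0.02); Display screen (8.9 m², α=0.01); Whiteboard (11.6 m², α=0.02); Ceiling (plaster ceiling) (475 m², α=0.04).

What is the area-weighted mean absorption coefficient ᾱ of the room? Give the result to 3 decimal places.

Total surface area S = 1566.0 m².
Weighted sum Σ Sα = 94.732.
ᾱ = A/S = 0.060.

0.060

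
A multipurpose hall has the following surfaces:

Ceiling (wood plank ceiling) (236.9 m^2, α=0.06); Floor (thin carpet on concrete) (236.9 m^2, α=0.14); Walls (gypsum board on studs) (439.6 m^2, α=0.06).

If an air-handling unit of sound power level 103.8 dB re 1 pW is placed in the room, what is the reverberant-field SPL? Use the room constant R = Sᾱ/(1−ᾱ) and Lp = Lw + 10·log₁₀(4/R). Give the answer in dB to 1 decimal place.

A = 73.756 sabins; S = 913.4 m^2.
ᾱ = 73.756/913.4 = 0.0807; R = Sᾱ/(1−ᾱ) = 73.756/(1−0.0807) = 80.231 m^2.
Lp = 103.8 + 10·log₁₀(4/80.231) = 103.8 + (-13.02) = 90.8 dB.

90.8 dB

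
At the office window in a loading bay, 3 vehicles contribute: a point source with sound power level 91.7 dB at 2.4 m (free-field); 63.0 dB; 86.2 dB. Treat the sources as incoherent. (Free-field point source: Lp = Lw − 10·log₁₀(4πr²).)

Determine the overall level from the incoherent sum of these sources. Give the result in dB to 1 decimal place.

Source at 2.4 m: Lp = 91.7 − 10·log₁₀(4π·2.4²) = 91.7 − 10·log₁₀(72.382) = 73.1 dB.
Sum in the linear (power) domain: Σ 10^(Lᵢ/10) = 10^(73.1/10) + 10^(63.0/10) + 10^(86.2/10) = 4.393e+08.
L_total = 10·log₁₀(4.393e+08) = 86.4 dB.

86.4 dB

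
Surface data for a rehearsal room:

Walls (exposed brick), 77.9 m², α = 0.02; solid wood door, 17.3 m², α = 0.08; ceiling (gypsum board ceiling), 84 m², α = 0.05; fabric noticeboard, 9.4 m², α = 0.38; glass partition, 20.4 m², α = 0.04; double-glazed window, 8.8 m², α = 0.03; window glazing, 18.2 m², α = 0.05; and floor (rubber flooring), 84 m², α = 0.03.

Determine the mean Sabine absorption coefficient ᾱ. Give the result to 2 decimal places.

0.05

S = Σ Sᵢ = 77.9 + 17.3 + 84 + 9.4 + 20.4 + 8.8 + 18.2 + 84 = 320.0 m².
A = 77.9*0.02 + 17.3*0.08 + 84*0.05 + 9.4*0.38 + 20.4*0.04 + 8.8*0.03 + 18.2*0.05 + 84*0.03 = 15.224 sabins.
ᾱ = 15.224 / 320.0 = 0.05.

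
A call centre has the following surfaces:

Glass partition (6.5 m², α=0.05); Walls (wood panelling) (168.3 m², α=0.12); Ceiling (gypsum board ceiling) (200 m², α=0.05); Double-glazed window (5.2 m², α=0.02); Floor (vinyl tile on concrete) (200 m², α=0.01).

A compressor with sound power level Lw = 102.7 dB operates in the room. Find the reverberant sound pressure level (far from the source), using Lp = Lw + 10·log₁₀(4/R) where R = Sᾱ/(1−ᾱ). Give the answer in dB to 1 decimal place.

93.3 dB

Σ(Sᵢαᵢ) = 6.5·0.05 + 168.3·0.12 + 200·0.05 + 5.2·0.02 + 200·0.01 = 32.625; total area S = 580.0 m².
ᾱ = 32.625/580.0 = 0.0563; R = Sᾱ/(1−ᾱ) = 32.625/(1−0.0563) = 34.571 m².
Lp = Lw + 10 log₁₀(4/R) = 102.7 -9.37 = 93.3 dB.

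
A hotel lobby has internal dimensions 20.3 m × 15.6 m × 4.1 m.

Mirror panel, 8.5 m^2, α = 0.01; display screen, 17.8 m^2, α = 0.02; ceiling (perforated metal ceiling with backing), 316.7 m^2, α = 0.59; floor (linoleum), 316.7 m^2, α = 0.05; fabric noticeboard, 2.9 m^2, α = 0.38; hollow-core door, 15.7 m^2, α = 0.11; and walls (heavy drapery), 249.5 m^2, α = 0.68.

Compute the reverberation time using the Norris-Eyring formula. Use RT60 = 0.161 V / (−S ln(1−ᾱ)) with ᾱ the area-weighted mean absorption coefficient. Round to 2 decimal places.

0.43 s

Total surface area S = 8.5 + 17.8 + 316.7 + 316.7 + 2.9 + 15.7 + 249.5 = 927.8 m^2.
Σ(Sᵢαᵢ) = 8.5×0.01 + 17.8×0.02 + 316.7×0.59 + 316.7×0.05 + 2.9×0.38 + 15.7×0.11 + 249.5×0.68 = 375.618.
ᾱ = 375.618 / 927.8 = 0.4048.
−S·ln(1−ᾱ) = −927.8 × ln(1 − 0.4048) = 481.396.
V = 20.3 × 15.6 × 4.1 = 1298.388 m³.
RT60 = 0.161 × 1298.388 / 481.396 = 0.43 s.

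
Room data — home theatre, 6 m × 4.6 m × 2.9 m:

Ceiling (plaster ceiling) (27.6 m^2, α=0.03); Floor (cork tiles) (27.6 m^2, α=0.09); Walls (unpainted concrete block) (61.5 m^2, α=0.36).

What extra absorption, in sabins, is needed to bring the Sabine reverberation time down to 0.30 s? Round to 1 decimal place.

A₁ = Σ Sᵢαᵢ = 27.6*0.03 + 27.6*0.09 + 61.5*0.36 = 25.452 sabins.
For T = 0.30 s, need A₂ = 0.161·V/T = 0.161·80.04/0.30 = 42.955 sabins.
Additional absorption ΔA = 42.955 − 25.452 = 17.5 sabins.

17.5 sabins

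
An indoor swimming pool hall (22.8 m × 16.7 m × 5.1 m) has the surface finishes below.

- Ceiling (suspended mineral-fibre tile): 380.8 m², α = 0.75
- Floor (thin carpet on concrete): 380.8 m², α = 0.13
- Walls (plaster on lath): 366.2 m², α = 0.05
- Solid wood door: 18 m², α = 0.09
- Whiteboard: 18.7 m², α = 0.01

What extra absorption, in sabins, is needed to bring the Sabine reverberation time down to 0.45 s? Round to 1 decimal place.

Summing Sᵢαᵢ: 285.600 + 49.504 + 18.310 + 1.620 + 0.187 → A₁ = 355.221 sabins.
V = 1941.876 m³. Required absorption A₂ = 0.161 × 1941.876 / 0.45 = 694.760 sabins.
ΔA = A₂ − A₁ = 694.760 − 355.221 = 339.5 sabins.

339.5 sabins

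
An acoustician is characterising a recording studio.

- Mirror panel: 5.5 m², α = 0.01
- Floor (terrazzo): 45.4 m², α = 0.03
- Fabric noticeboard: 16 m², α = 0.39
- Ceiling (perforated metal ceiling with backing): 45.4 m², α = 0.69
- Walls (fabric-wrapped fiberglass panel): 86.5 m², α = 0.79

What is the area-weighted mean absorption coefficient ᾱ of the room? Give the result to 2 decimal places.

0.54

Total surface area S = 198.8 m².
Weighted sum Σ Sα = 107.318.
ᾱ = A/S = 0.54.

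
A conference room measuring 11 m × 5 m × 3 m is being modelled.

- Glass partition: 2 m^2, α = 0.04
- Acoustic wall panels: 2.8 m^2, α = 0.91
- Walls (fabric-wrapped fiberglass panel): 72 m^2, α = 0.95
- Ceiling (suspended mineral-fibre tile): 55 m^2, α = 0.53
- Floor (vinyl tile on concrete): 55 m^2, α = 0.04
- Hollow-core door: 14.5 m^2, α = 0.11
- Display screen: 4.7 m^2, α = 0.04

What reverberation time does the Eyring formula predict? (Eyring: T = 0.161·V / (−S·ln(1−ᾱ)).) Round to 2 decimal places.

0.18 s

Total surface area S = 2 + 2.8 + 72 + 55 + 55 + 14.5 + 4.7 = 206.0 m^2.
Σ(Sᵢαᵢ) = 2·0.04 + 2.8·0.91 + 72·0.95 + 55·0.53 + 55·0.04 + 14.5·0.11 + 4.7·0.04 = 104.161.
ᾱ = 104.161 / 206.0 = 0.5056.
Eyring denominator: −S ln(1−ᾱ) = 145.109.
V = 11 × 5 × 3 = 165 m³.
T = 0.161·V/[−S·ln(1−ᾱ)] = 0.161·165/145.109 = 0.18 s.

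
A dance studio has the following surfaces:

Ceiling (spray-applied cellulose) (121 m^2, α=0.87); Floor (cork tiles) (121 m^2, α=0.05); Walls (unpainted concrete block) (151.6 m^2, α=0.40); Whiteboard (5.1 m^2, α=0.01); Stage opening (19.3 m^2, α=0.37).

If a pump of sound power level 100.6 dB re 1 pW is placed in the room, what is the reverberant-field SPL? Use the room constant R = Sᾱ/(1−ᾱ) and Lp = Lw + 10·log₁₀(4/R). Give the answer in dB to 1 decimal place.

81.7 dB

Σ(Sᵢαᵢ) = 121·0.87 + 121·0.05 + 151.6·0.40 + 5.1·0.01 + 19.3·0.37 = 179.152; total area S = 418.0 m^2.
ᾱ = 0.4286, so room constant R = A/(1−ᾱ) = 313.532 m^2.
Lp = 100.6 + 10·log₁₀(4/313.532) = 100.6 + (-18.94) = 81.7 dB.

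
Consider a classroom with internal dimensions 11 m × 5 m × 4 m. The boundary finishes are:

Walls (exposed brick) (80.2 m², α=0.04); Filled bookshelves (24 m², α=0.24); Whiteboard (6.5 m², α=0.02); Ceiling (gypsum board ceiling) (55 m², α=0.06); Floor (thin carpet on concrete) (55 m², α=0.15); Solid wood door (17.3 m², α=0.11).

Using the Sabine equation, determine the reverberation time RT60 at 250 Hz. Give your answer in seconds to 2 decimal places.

1.57 seconds

Summing Sᵢαᵢ: 3.208 + 5.760 + 0.130 + 3.300 + 8.250 + 1.903 → A = 22.551 sabins.
Volume V = 11 × 5 × 4 = 220 m³.
RT60 = 0.161 · V / A = 0.161 × 220 / 22.551 = 1.57 s.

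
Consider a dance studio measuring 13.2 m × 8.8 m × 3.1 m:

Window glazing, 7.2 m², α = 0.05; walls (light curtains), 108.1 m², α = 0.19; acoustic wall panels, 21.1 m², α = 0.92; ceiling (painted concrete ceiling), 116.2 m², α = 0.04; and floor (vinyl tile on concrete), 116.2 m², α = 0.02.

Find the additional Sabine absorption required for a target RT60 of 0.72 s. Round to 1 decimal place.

33.2 sabins

Summing Sᵢαᵢ: 0.360 + 20.539 + 19.412 + 4.648 + 2.324 → A₁ = 47.283 sabins.
V = 360.096 m³. Required absorption A₂ = 0.161 × 360.096 / 0.72 = 80.521 sabins.
Shortfall: 80.521 − 47.283 = 33.2 sabins.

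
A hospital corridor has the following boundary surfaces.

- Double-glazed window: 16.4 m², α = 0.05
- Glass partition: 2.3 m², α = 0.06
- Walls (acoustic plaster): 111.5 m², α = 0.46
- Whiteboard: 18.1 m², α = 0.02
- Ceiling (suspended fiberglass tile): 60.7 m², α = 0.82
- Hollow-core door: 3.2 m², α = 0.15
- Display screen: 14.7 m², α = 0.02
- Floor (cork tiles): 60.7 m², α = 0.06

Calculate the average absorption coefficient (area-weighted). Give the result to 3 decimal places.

Total surface area S = 287.6 m².
A = 16.4·0.05 + 2.3·0.06 + 111.5·0.46 + 18.1·0.02 + 60.7·0.82 + 3.2·0.15 + 14.7·0.02 + 60.7·0.06 = 106.800 sabins.
ᾱ = A/S = 0.371.

0.371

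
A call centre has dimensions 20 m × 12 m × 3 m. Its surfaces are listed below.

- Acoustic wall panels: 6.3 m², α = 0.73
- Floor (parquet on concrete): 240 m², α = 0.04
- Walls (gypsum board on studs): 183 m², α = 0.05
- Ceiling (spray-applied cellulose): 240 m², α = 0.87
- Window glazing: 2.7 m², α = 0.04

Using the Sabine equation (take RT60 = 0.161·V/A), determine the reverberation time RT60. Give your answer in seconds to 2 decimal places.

A = Σ Sᵢαᵢ = 6.3·0.73 + 240·0.04 + 183·0.05 + 240·0.87 + 2.7·0.04 = 232.257 sabins.
V = 20·12·3 = 720 m³.
T = 0.161 V/A = 0.161·720/232.257 = 0.50 s.

0.50 sec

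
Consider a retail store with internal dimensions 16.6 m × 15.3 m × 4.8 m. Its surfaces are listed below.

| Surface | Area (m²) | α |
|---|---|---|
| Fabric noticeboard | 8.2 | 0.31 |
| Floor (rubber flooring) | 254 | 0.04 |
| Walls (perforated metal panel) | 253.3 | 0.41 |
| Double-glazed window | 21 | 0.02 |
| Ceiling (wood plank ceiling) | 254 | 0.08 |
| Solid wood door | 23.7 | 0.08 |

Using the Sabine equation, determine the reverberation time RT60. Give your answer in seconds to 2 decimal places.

1.41 s

Equivalent absorption area: A = 8.2·0.31 + 254·0.04 + 253.3·0.41 + 21·0.02 + 254·0.08 + 23.7·0.08 = 139.191 m².
V = 16.6·15.3·4.8 = 1219.104 m³.
RT60 = 0.161 · V / A = 0.161 × 1219.104 / 139.191 = 1.41 s.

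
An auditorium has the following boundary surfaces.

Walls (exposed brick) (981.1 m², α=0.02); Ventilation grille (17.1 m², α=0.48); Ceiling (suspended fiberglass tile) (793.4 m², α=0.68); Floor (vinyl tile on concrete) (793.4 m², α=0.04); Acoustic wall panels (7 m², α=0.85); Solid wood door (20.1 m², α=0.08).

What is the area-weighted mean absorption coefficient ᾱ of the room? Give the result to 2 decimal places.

0.23

Total surface area S = 2612.1 m².
Weighted sum Σ Sα = 606.636.
ᾱ = 606.636 / 2612.1 = 0.23.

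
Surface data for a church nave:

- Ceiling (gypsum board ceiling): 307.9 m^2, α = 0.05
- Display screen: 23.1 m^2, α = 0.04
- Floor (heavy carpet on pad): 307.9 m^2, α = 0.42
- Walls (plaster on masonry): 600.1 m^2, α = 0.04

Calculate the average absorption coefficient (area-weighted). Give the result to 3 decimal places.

Total surface area S = 1239.0 m^2.
Weighted sum Σ Sα = 169.641.
ᾱ = A/S = 0.137.

0.137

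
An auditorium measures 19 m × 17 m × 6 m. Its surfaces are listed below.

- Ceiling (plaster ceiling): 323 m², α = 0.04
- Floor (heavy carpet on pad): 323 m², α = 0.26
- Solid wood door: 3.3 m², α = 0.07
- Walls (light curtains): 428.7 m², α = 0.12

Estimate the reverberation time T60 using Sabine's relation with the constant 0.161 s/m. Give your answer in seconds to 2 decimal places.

Equivalent absorption area: A = 323×0.04 + 323×0.26 + 3.3×0.07 + 428.7×0.12 = 148.575 m².
Volume V = 19 × 17 × 6 = 1938 m³.
RT60 = 0.161 · V / A = 0.161 × 1938 / 148.575 = 2.10 s.

2.10 s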